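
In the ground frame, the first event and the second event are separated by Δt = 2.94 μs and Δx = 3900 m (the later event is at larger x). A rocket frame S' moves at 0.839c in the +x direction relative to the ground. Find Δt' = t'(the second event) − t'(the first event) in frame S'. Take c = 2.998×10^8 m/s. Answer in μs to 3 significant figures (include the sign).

Δt' ≈ -14.7 μs

γ = 1/√(1 − 0.839²) = 1.8378
Δt' = γ(Δt − vΔx/c²) = 1.8378 × (2.94 μs − 0.839×3900 m / (2.998×10^8 m/s))
= 1.8378 × (-7.9743 μs) = -14.7 μs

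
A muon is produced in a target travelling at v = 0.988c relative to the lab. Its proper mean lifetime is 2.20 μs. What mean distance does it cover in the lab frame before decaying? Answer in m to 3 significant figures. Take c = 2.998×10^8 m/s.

γ = 1/√(1 − 0.988²) = 6.4744
Dilated lifetime: Δt = γτ₀ = 6.4744 × 2.20 μs = 14.244 μs
d = vΔt = 0.988c × 14.244 μs = 2.9620×10^8 m/s × 1.4244×10^-5 s = 4220 m

d ≈ 4220 m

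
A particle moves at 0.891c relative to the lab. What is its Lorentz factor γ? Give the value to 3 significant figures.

γ ≈ 2.20

γ = 1/√(1 − β²) = 1/√(1 − 0.891²) = 1/√(0.20612) = 2.20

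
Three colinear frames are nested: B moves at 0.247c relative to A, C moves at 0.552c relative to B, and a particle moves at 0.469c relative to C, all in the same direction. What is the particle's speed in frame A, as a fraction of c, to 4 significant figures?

u ≈ 0.8815c

Compose boost 2: (0.552 + 0.247)/(1 + 0.552×0.247) = 0.7990/1.13634 = 0.703132
Compose boost 3: (0.469 + 0.703132)/(1 + 0.469×0.703132) = 1.17213/1.32977 = 0.8815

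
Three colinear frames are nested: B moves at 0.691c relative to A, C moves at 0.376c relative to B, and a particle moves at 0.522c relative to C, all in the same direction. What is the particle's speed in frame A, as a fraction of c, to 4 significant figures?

Compose boost 2: (0.376 + 0.691)/(1 + 0.376×0.691) = 1.067/1.25982 = 0.846949
Compose boost 3: (0.522 + 0.846949)/(1 + 0.522×0.846949) = 1.36895/1.44211 = 0.9493

u ≈ 0.9493c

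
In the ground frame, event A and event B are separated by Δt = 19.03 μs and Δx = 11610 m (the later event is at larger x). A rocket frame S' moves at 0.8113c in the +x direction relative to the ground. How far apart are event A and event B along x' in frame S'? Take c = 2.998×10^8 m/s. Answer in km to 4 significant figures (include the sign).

Δx' ≈ 11.94 km

γ = 1/√(1 − 0.8113²) = 1.71048
Δx' = γ(Δx − vΔt) = 1.71048 × (11610 m − 0.8113×(2.998×10^8 m/s)×19.03×10^-6 s)
= 1.71048 × (6981.38 m) = 11.94 km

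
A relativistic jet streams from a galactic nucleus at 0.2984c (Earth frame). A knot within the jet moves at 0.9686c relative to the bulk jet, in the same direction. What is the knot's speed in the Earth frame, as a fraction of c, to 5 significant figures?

u ≈ 0.98291c

Relativistic velocity addition: u = (u' + v)/(1 + u'v/c²)
= (0.9686 + 0.2984)/(1 + 0.9686×0.2984) = 1.2670/1.289030 = 0.98291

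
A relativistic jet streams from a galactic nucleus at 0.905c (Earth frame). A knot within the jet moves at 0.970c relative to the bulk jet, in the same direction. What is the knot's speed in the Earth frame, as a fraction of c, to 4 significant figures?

u ≈ 0.9985c

Relativistic velocity addition: u = (u' + v)/(1 + u'v/c²)
= (0.970 + 0.905)/(1 + 0.970×0.905) = 1.875/1.87785 = 0.9985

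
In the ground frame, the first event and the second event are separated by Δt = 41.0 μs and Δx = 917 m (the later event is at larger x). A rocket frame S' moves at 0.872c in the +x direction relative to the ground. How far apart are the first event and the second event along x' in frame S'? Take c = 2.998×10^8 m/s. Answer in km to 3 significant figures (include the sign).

γ = 1/√(1 − 0.872²) = 2.0429
Δx' = γ(Δx − vΔt) = 2.0429 × (917 m − 0.872×(2.998×10^8 m/s)×41.0×10^-6 s)
= 2.0429 × (-9801.4 m) = -20.0 km

Δx' ≈ -20.0 km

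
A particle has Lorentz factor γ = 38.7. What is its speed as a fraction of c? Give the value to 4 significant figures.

β = √(1 − 1/γ²) = √(1 − 1/38.7²) = √(0.999332) = 0.9997

β ≈ 0.9997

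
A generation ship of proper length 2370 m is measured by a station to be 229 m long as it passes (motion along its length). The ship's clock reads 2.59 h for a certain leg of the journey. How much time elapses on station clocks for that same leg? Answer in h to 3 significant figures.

Δt ≈ 26.8 h

Length contraction ⇒ γ = L₀/L = 2370/229 = 10.349
Time dilation: Δt = γτ₀ = 10.349 × 2.59 h = 26.8 h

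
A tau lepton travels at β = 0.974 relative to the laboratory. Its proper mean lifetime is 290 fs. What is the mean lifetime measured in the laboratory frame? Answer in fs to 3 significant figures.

Δt ≈ 1280 fs

γ = 1/√(1 − 0.974²) = 4.4141
Time dilation: Δt = γτ₀ = 4.4141 × 290 fs = 1280 fs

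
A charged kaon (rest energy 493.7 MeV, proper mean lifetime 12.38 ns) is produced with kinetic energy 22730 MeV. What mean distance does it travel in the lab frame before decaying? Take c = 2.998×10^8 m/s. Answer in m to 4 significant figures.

d ≈ 174.6 m

γ = 1 + K/(m₀c²) = 1 + 22730/493.7 = 47.0401
β = √(1 − 1/γ²) = 0.999774
Dilated lifetime: γτ₀ = 47.0401 × 12.38 ns = 582.357 ns
d = βc·γτ₀ = 0.999774 × (2.998×10^8 m/s) × 5.82357×10^-7 s = 174.6 m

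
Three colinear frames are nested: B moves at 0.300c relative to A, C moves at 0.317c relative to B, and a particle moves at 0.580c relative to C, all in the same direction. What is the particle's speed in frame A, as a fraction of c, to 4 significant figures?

u ≈ 0.8618c

Compose boost 2: (0.317 + 0.300)/(1 + 0.317×0.300) = 0.6170/1.09510 = 0.563419
Compose boost 3: (0.580 + 0.563419)/(1 + 0.580×0.563419) = 1.14342/1.32678 = 0.8618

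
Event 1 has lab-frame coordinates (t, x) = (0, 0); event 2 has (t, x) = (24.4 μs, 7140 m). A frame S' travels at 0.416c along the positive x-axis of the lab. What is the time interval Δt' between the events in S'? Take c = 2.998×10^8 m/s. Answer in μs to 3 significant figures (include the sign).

γ = 1/√(1 − 0.416²) = 1.0997
Δt' = γ(Δt − vΔx/c²) = 1.0997 × (24.4 μs − 0.416×7140 m / (2.998×10^8 m/s))
= 1.0997 × (14.493 μs) = 15.9 μs

Δt' ≈ 15.9 μs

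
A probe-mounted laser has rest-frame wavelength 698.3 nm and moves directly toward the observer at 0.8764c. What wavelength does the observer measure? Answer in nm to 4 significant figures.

Relativistic Doppler: λ_obs = λ_src √((1−β)/(1+β))
= 698.3 × √(0.123600/1.87640) = 698.3 × 0.256653 = 179.2 nm

λ_obs ≈ 179.2 nm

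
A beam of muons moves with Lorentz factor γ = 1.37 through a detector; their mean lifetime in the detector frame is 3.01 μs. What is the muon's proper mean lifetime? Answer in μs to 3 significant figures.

τ₀ ≈ 2.20 μs

γ = 1.37 (given)
Proper time: τ₀ = Δt/γ = 3.01/1.37 = 2.20 μs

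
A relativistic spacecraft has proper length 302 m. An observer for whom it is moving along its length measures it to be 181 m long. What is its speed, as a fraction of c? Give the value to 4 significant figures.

β ≈ 0.8005

γ = L₀/L = 302/181 = 1.66851
β = √(1 − 1/γ²) = 0.8005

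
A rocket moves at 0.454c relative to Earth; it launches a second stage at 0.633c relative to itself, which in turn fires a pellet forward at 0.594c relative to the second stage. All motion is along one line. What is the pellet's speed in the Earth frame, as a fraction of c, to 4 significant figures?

Compose boost 2: (0.633 + 0.454)/(1 + 0.633×0.454) = 1.087/1.28738 = 0.844349
Compose boost 3: (0.594 + 0.844349)/(1 + 0.594×0.844349) = 1.43835/1.50154 = 0.9579

u ≈ 0.9579c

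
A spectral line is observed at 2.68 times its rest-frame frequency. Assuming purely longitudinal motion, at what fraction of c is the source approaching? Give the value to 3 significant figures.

f_obs/f_src = √((1+β)/(1−β)) = 2.68  ⇒  (1+β)/(1−β) = 7.1824
β = |1 − D²|/(1 + D²) = |1 − 7.1824|/(1 + 7.1824) = 0.756

β ≈ 0.756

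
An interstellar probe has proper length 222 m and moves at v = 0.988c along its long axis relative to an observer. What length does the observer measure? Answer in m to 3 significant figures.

γ = 1/√(1 − 0.988²) = 6.4744
Length contraction: L = L₀/γ = 222/6.4744 = 34.3 m

L ≈ 34.3 m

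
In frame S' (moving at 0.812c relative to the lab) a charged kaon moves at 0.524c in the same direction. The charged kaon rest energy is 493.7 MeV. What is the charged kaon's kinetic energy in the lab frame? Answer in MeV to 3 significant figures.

K ≈ 922 MeV

u_lab = (0.524 + 0.812)/(1 + 0.524×0.812) = 0.937223
γ = 1/√(1 − 0.937223²) = 2.8675
K = (γ − 1)m₀c² = (2.8675 − 1) × 493.7 = 1.8675 × 493.7 = 922 MeV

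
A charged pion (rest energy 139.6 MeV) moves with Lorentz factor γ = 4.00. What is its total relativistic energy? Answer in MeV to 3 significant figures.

γ = 4.00 (given)
E = γm₀c² = 4.00 × 139.6 MeV = 558 MeV

E ≈ 558 MeV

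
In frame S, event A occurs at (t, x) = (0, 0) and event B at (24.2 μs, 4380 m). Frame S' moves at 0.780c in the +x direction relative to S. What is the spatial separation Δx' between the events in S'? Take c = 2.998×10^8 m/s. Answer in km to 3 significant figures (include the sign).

Δx' ≈ -2.04 km

γ = 1/√(1 − 0.780²) = 1.5980
Δx' = γ(Δx − vΔt) = 1.5980 × (4380 m − 0.780×(2.998×10^8 m/s)×24.2×10^-6 s)
= 1.5980 × (-1279.0 m) = -2.04 km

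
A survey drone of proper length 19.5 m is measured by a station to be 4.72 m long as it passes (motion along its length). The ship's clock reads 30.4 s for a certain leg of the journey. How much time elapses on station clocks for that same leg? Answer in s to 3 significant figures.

Length contraction ⇒ γ = L₀/L = 19.5/4.72 = 4.1314
Time dilation: Δt = γτ₀ = 4.1314 × 30.4 s = 126 s

Δt ≈ 126 s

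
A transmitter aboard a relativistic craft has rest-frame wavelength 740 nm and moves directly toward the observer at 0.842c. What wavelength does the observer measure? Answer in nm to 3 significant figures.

λ_obs ≈ 217 nm

Relativistic Doppler: λ_obs = λ_src √((1−β)/(1+β))
= 740 × √(0.15800/1.8420) = 740 × 0.29288 = 217 nm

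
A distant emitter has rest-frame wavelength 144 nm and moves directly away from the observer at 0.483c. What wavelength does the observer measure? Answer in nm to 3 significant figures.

Relativistic Doppler: λ_obs = λ_src √((1+β)/(1−β))
= 144 × √(1.4830/0.51700) = 144 × 1.6937 = 244 nm

λ_obs ≈ 244 nm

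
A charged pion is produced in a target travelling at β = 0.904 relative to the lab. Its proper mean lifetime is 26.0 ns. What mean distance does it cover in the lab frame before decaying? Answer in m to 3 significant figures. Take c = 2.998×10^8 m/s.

γ = 1/√(1 − 0.904²) = 2.3390
Dilated lifetime: Δt = γτ₀ = 2.3390 × 26.0 ns = 60.814 ns
d = vΔt = 0.904c × 60.814 ns = 2.7102×10^8 m/s × 6.0814×10^-8 s = 16.5 m

d ≈ 16.5 m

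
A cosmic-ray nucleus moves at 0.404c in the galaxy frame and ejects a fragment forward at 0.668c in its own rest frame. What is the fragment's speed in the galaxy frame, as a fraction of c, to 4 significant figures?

u ≈ 0.8442c

Compose boost 2: (0.668 + 0.404)/(1 + 0.668×0.404) = 1.072/1.26987 = 0.8442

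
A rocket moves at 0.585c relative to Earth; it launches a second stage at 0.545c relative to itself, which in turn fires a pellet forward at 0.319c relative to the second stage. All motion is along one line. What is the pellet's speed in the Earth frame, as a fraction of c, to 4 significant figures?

u ≈ 0.9234c

Compose boost 2: (0.545 + 0.585)/(1 + 0.545×0.585) = 1.130/1.31882 = 0.856823
Compose boost 3: (0.319 + 0.856823)/(1 + 0.319×0.856823) = 1.17582/1.27333 = 0.9234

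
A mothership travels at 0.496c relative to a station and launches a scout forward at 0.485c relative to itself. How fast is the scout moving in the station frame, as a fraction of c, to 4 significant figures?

u ≈ 0.7908c

Compose boost 2: (0.485 + 0.496)/(1 + 0.485×0.496) = 0.9810/1.24056 = 0.7908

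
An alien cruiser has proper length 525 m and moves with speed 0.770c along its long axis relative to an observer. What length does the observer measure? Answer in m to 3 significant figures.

γ = 1/√(1 − 0.770²) = 1.5673
Length contraction: L = L₀/γ = 525/1.5673 = 335 m

L ≈ 335 m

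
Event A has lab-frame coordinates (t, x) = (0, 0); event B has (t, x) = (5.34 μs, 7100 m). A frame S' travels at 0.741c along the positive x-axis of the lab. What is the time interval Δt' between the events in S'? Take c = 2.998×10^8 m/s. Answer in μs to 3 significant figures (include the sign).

γ = 1/√(1 − 0.741²) = 1.4892
Δt' = γ(Δt − vΔx/c²) = 1.4892 × (5.34 μs − 0.741×7100 m / (2.998×10^8 m/s))
= 1.4892 × (-12.209 μs) = -18.2 μs

Δt' ≈ -18.2 μs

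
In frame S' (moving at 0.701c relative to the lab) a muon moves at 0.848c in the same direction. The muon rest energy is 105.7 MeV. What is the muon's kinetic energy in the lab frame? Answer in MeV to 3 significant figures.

K ≈ 340 MeV

u_lab = (0.848 + 0.701)/(1 + 0.848×0.701) = 0.971496
γ = 1/√(1 − 0.971496²) = 4.2184
K = (γ − 1)m₀c² = (4.2184 − 1) × 105.7 = 3.2184 × 105.7 = 340 MeV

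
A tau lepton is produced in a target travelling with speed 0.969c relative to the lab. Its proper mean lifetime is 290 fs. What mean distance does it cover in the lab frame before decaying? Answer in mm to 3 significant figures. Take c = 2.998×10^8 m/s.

γ = 1/√(1 − 0.969²) = 4.0476
Dilated lifetime: Δt = γτ₀ = 4.0476 × 290 fs = 1173.8 fs
d = vΔt = 0.969c × 1173.8 fs = 2.9051×10^8 m/s × 1.1738×10^-12 s = 0.341 mm

d ≈ 0.341 mm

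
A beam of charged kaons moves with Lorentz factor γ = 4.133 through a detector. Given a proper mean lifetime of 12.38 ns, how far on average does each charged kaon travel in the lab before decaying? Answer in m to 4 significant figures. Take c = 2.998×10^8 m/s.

d ≈ 14.88 m

β = √(1 − 1/γ²) = √(1 − 1/4.133²) = 0.970287
Dilated lifetime: Δt = γτ₀ = 4.133 × 12.38 ns = 51.1665 ns
d = vΔt = 0.970287c × 51.1665 ns = 2.90892×10^8 m/s × 5.11665×10^-8 s = 14.88 m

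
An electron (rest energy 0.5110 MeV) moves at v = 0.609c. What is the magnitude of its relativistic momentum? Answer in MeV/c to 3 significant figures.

p ≈ 0.392 MeV/c

γ = 1/√(1 − 0.609²) = 1.2608
p = γβm₀c = 1.2608 × 0.609 × 0.5110 MeV/c = 0.392 MeV/c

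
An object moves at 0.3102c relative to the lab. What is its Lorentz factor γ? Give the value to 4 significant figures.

γ ≈ 1.052

γ = 1/√(1 − β²) = 1/√(1 − 0.3102²) = 1/√(0.903776) = 1.052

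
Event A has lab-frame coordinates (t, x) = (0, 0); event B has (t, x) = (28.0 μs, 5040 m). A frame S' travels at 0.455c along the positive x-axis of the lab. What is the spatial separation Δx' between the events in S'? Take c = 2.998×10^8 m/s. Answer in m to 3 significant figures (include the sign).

Δx' ≈ 1370 m

γ = 1/√(1 − 0.455²) = 1.1230
Δx' = γ(Δx − vΔt) = 1.1230 × (5040 m − 0.455×(2.998×10^8 m/s)×28.0×10^-6 s)
= 1.1230 × (1220.5 m) = 1370 m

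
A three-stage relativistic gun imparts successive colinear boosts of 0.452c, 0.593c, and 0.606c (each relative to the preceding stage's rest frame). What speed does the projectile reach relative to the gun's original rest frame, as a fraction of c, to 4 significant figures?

u ≈ 0.9538c

Compose boost 2: (0.593 + 0.452)/(1 + 0.593×0.452) = 1.045/1.26804 = 0.824109
Compose boost 3: (0.606 + 0.824109)/(1 + 0.606×0.824109) = 1.43011/1.49941 = 0.9538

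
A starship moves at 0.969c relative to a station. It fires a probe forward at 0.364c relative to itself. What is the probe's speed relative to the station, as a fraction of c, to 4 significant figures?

Relativistic velocity addition: u = (u' + v)/(1 + u'v/c²)
= (0.364 + 0.969)/(1 + 0.364×0.969) = 1.333/1.35272 = 0.9854

u ≈ 0.9854c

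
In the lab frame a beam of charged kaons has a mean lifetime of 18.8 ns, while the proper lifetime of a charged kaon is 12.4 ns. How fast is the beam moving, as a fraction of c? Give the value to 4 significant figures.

β ≈ 0.7516

γ = Δt/τ₀ = 18.8/12.4 = 1.51613
β = √(1 − 1/γ²) = √(1 − 1/1.51613²) = 0.7516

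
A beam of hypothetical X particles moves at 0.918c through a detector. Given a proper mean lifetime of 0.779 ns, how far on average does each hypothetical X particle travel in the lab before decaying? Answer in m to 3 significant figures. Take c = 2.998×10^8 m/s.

γ = 1/√(1 − 0.918²) = 2.5216
Dilated lifetime: Δt = γτ₀ = 2.5216 × 0.779 ns = 1.9643 ns
d = vΔt = 0.918c × 1.9643 ns = 2.7522×10^8 m/s × 1.9643×10^-9 s = 0.541 m

d ≈ 0.541 m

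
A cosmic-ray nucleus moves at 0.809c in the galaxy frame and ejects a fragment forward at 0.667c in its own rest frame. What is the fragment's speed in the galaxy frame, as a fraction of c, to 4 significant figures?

Compose boost 2: (0.667 + 0.809)/(1 + 0.667×0.809) = 1.476/1.53960 = 0.9587

u ≈ 0.9587c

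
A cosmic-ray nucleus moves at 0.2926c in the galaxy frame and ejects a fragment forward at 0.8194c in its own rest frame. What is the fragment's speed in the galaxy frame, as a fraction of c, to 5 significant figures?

u ≈ 0.89695c

Compose boost 2: (0.8194 + 0.2926)/(1 + 0.8194×0.2926) = 1.1120/1.239756 = 0.89695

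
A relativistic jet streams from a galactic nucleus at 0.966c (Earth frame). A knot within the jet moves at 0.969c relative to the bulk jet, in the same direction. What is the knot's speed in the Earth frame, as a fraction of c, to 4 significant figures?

u ≈ 0.9995c

Relativistic velocity addition: u = (u' + v)/(1 + u'v/c²)
= (0.969 + 0.966)/(1 + 0.969×0.966) = 1.935/1.93605 = 0.9995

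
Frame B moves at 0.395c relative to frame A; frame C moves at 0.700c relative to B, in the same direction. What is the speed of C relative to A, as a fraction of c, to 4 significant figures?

Compose boost 2: (0.700 + 0.395)/(1 + 0.700×0.395) = 1.095/1.27650 = 0.8578

u ≈ 0.8578c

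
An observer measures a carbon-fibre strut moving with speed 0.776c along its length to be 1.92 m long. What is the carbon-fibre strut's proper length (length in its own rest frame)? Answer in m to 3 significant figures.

L₀ ≈ 3.04 m

γ = 1/√(1 − 0.776²) = 1.5855
L₀ = γL = 1.5855 × 1.92 = 3.04 m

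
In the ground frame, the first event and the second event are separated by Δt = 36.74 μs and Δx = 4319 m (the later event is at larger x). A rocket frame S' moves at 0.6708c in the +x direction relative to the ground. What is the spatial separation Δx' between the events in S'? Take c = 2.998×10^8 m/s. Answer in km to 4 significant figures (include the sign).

Δx' ≈ -4.139 km

γ = 1/√(1 − 0.6708²) = 1.34837
Δx' = γ(Δx − vΔt) = 1.34837 × (4319 m − 0.6708×(2.998×10^8 m/s)×36.74×10^-6 s)
= 1.34837 × (-3069.63 m) = -4.139 km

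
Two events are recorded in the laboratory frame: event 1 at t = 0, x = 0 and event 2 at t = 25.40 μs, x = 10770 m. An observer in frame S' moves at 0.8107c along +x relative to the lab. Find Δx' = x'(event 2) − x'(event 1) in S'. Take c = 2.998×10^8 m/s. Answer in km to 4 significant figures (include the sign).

Δx' ≈ 7.851 km

γ = 1/√(1 − 0.8107²) = 1.70805
Δx' = γ(Δx − vΔt) = 1.70805 × (10770 m − 0.8107×(2.998×10^8 m/s)×25.40×10^-6 s)
= 1.70805 × (4596.58 m) = 7.851 km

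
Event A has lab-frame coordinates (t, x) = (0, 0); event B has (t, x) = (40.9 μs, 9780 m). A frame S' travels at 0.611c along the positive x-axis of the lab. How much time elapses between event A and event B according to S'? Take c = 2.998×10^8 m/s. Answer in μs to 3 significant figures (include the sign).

γ = 1/√(1 − 0.611²) = 1.2632
Δt' = γ(Δt − vΔx/c²) = 1.2632 × (40.9 μs − 0.611×9780 m / (2.998×10^8 m/s))
= 1.2632 × (20.968 μs) = 26.5 μs

Δt' ≈ 26.5 μs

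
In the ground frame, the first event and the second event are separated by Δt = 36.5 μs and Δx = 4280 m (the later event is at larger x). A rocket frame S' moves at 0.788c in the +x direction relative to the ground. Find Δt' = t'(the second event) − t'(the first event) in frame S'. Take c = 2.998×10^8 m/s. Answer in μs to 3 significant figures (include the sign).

Δt' ≈ 41.0 μs

γ = 1/√(1 − 0.788²) = 1.6242
Δt' = γ(Δt − vΔx/c²) = 1.6242 × (36.5 μs − 0.788×4280 m / (2.998×10^8 m/s))
= 1.6242 × (25.250 μs) = 41.0 μs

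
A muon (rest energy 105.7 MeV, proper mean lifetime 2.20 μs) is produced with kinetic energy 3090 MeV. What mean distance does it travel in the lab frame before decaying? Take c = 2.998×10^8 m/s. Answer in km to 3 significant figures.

γ = 1 + K/(m₀c²) = 1 + 3090/105.7 = 30.234
β = √(1 − 1/γ²) = 0.99945
Dilated lifetime: γτ₀ = 30.234 × 2.20 μs = 66.514 μs
d = βc·γτ₀ = 0.99945 × (2.998×10^8 m/s) × 6.6514×10^-5 s = 19.9 km

d ≈ 19.9 km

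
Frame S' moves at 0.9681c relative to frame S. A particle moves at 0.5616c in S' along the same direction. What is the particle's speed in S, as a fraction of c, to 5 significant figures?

Relativistic velocity addition: u = (u' + v)/(1 + u'v/c²)
= (0.5616 + 0.9681)/(1 + 0.5616×0.9681) = 1.5297/1.543685 = 0.99094

u ≈ 0.99094c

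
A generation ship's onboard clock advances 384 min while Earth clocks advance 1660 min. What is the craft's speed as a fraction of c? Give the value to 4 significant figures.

β ≈ 0.9729

γ = Δt/τ₀ = 1660/384 = 4.32292
β = √(1 − 1/γ²) = √(1 − 1/4.32292²) = 0.9729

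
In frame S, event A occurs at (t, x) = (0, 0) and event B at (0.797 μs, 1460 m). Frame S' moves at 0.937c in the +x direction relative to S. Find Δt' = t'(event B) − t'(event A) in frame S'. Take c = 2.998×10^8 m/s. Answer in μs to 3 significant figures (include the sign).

γ = 1/√(1 − 0.937²) = 2.8626
Δt' = γ(Δt − vΔx/c²) = 2.8626 × (0.797 μs − 0.937×1460 m / (2.998×10^8 m/s))
= 2.8626 × (-3.7661 μs) = -10.8 μs

Δt' ≈ -10.8 μs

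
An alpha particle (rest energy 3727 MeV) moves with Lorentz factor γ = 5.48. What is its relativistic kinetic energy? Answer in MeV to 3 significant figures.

K ≈ 16700 MeV

γ = 5.48 (given)
K = (γ − 1)m₀c² = (5.48 − 1) × 3727 MeV = 4.4800 × 3727 MeV = 16700 MeV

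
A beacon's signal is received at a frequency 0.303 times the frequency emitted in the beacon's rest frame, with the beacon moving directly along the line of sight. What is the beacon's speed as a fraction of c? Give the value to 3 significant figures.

f_obs/f_src = √((1−β)/(1+β)) = 0.303  ⇒  (1−β)/(1+β) = 0.091809
β = |1 − D²|/(1 + D²) = |1 − 0.091809|/(1 + 0.091809) = 0.832

β ≈ 0.832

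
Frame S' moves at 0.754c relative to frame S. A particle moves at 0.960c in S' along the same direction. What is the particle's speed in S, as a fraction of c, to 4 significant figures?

Relativistic velocity addition: u = (u' + v)/(1 + u'v/c²)
= (0.960 + 0.754)/(1 + 0.960×0.754) = 1.714/1.72384 = 0.9943

u ≈ 0.9943c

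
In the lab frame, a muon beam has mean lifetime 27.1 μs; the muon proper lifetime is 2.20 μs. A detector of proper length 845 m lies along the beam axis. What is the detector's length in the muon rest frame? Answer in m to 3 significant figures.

L ≈ 68.6 m

Time dilation ⇒ γ = Δt/τ₀ = 27.1/2.20 = 12.318
Length contraction: L = L₀/γ = 845/12.318 = 68.6 m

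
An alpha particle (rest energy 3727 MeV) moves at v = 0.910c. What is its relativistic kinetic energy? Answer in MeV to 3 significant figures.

γ = 1/√(1 − 0.910²) = 2.4119
K = (γ − 1)m₀c² = (2.4119 − 1) × 3727 MeV = 1.4119 × 3727 MeV = 5260 MeV

K ≈ 5260 MeV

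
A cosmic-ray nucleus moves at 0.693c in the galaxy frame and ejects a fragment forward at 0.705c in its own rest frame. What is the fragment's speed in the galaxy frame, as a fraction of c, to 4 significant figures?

Compose boost 2: (0.705 + 0.693)/(1 + 0.705×0.693) = 1.398/1.48856 = 0.9392

u ≈ 0.9392c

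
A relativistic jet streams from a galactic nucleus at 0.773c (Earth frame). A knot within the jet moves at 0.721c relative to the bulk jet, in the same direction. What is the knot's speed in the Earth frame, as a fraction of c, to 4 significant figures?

Relativistic velocity addition: u = (u' + v)/(1 + u'v/c²)
= (0.721 + 0.773)/(1 + 0.721×0.773) = 1.494/1.55733 = 0.9593

u ≈ 0.9593c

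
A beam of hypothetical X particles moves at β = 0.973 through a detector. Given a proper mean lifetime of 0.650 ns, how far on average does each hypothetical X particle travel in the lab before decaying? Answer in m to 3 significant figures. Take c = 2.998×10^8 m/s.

d ≈ 0.822 m

γ = 1/√(1 − 0.973²) = 4.3327
Dilated lifetime: Δt = γτ₀ = 4.3327 × 0.650 ns = 2.8162 ns
d = vΔt = 0.973c × 2.8162 ns = 2.9171×10^8 m/s × 2.8162×10^-9 s = 0.822 m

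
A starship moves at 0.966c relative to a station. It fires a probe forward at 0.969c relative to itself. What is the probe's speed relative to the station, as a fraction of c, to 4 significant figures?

u ≈ 0.9995c

Relativistic velocity addition: u = (u' + v)/(1 + u'v/c²)
= (0.969 + 0.966)/(1 + 0.969×0.966) = 1.935/1.93605 = 0.9995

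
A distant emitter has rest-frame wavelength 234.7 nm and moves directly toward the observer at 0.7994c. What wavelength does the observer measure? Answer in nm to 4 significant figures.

Relativistic Doppler: λ_obs = λ_src √((1−β)/(1+β))
= 234.7 × √(0.200600/1.79940) = 234.7 × 0.333889 = 78.36 nm

λ_obs ≈ 78.36 nm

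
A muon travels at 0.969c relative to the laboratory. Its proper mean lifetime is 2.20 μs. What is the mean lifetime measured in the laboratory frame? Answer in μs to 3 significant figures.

γ = 1/√(1 − 0.969²) = 4.0476
Time dilation: Δt = γτ₀ = 4.0476 × 2.20 μs = 8.90 μs

Δt ≈ 8.90 μs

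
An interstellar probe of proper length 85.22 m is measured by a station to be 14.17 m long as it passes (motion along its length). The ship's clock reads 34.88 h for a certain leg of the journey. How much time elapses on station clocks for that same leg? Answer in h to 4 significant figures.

Δt ≈ 209.8 h

Length contraction ⇒ γ = L₀/L = 85.22/14.17 = 6.01411
Time dilation: Δt = γτ₀ = 6.01411 × 34.88 h = 209.8 h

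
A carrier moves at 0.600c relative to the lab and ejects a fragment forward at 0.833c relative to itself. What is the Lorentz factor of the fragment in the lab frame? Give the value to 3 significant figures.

u_lab = (0.833 + 0.600)/(1 + 0.833×0.600) = 1.433/1.49980 = 0.955461
γ = 1/√(1 − 0.955461²) = 3.39

γ ≈ 3.39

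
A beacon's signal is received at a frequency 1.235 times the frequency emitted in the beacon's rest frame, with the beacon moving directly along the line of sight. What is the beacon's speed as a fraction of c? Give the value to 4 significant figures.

f_obs/f_src = √((1+β)/(1−β)) = 1.235  ⇒  (1+β)/(1−β) = 1.52523
β = |1 − D²|/(1 + D²) = |1 − 1.52523|/(1 + 1.52523) = 0.2080

β ≈ 0.2080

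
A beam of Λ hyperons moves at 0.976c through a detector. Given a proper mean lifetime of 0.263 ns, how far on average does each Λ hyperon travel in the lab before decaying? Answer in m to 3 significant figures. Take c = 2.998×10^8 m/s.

d ≈ 0.353 m

γ = 1/√(1 − 0.976²) = 4.5920
Dilated lifetime: Δt = γτ₀ = 4.5920 × 0.263 ns = 1.2077 ns
d = vΔt = 0.976c × 1.2077 ns = 2.9260×10^8 m/s × 1.2077×10^-9 s = 0.353 m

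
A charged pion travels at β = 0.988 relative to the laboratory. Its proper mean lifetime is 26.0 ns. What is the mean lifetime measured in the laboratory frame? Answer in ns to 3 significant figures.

γ = 1/√(1 − 0.988²) = 6.4744
Time dilation: Δt = γτ₀ = 6.4744 × 26.0 ns = 168 ns

Δt ≈ 168 ns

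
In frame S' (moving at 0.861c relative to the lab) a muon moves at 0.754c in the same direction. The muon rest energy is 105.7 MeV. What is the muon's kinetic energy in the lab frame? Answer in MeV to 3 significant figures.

K ≈ 416 MeV

u_lab = (0.754 + 0.861)/(1 + 0.754×0.861) = 0.979266
γ = 1/√(1 − 0.979266²) = 4.9364
K = (γ − 1)m₀c² = (4.9364 − 1) × 105.7 = 3.9364 × 105.7 = 416 MeV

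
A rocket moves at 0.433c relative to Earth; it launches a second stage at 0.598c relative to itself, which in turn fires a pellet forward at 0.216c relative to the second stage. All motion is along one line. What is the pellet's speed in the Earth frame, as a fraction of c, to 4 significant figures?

Compose boost 2: (0.598 + 0.433)/(1 + 0.598×0.433) = 1.031/1.25893 = 0.818947
Compose boost 3: (0.216 + 0.818947)/(1 + 0.216×0.818947) = 1.03495/1.17689 = 0.8794

u ≈ 0.8794c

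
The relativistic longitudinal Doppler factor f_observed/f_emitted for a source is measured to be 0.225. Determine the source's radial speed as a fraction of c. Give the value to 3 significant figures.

β ≈ 0.904

f_obs/f_src = √((1−β)/(1+β)) = 0.225  ⇒  (1−β)/(1+β) = 0.050625
β = |1 − D²|/(1 + D²) = |1 − 0.050625|/(1 + 0.050625) = 0.904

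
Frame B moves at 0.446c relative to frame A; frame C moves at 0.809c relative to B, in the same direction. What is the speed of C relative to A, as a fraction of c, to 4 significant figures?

Compose boost 2: (0.809 + 0.446)/(1 + 0.809×0.446) = 1.255/1.36081 = 0.9222

u ≈ 0.9222c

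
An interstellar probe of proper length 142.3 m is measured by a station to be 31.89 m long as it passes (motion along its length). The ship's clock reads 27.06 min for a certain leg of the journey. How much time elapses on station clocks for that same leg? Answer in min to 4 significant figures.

Δt ≈ 120.7 min

Length contraction ⇒ γ = L₀/L = 142.3/31.89 = 4.46221
Time dilation: Δt = γτ₀ = 4.46221 × 27.06 min = 120.7 min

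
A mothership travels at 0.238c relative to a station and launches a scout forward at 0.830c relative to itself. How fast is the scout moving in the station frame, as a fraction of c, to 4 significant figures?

u ≈ 0.8918c

Compose boost 2: (0.830 + 0.238)/(1 + 0.830×0.238) = 1.068/1.19754 = 0.8918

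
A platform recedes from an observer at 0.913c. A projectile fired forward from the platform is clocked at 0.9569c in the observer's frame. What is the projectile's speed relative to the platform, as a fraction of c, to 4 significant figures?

Inverse velocity addition: u' = (u − v)/(1 − uv/c²)
= (0.9569 − 0.913)/(1 − 0.9569×0.913) = 0.04390/0.126350 = 0.3474

u' ≈ 0.3474c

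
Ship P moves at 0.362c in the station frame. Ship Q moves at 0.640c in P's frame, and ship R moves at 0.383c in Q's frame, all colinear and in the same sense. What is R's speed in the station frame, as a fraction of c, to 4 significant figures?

u ≈ 0.9123c

Compose boost 2: (0.640 + 0.362)/(1 + 0.640×0.362) = 1.002/1.23168 = 0.813523
Compose boost 3: (0.383 + 0.813523)/(1 + 0.383×0.813523) = 1.19652/1.31158 = 0.9123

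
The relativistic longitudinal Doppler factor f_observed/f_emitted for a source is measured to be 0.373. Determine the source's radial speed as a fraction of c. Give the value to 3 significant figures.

f_obs/f_src = √((1−β)/(1+β)) = 0.373  ⇒  (1−β)/(1+β) = 0.13913
β = |1 − D²|/(1 + D²) = |1 − 0.13913|/(1 + 0.13913) = 0.756

β ≈ 0.756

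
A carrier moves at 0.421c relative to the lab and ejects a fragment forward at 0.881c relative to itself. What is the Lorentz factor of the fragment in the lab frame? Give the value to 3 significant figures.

γ ≈ 3.19

u_lab = (0.881 + 0.421)/(1 + 0.881×0.421) = 1.302/1.37090 = 0.949740
γ = 1/√(1 − 0.949740²) = 3.19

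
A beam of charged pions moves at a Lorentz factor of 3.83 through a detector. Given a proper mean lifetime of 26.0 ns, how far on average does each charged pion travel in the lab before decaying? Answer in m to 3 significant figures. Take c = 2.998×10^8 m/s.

β = √(1 − 1/γ²) = √(1 − 1/3.83²) = 0.96531
Dilated lifetime: Δt = γτ₀ = 3.83 × 26.0 ns = 99.580 ns
d = vΔt = 0.96531c × 99.580 ns = 2.8940×10^8 m/s × 9.9580×10^-8 s = 28.8 m

d ≈ 28.8 m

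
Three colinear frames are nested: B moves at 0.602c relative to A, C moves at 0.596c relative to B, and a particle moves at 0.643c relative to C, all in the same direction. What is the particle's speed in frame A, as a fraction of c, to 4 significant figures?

u ≈ 0.9730c

Compose boost 2: (0.596 + 0.602)/(1 + 0.596×0.602) = 1.198/1.35879 = 0.881665
Compose boost 3: (0.643 + 0.881665)/(1 + 0.643×0.881665) = 1.52467/1.56691 = 0.9730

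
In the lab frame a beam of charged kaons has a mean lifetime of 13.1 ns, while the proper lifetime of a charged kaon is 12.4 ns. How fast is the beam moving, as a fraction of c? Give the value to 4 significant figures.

γ = Δt/τ₀ = 13.1/12.4 = 1.05645
β = √(1 − 1/γ²) = √(1 − 1/1.05645²) = 0.3225

β ≈ 0.3225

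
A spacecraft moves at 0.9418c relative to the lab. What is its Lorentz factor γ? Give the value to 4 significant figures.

γ ≈ 2.975

γ = 1/√(1 − β²) = 1/√(1 − 0.9418²) = 1/√(0.113013) = 2.975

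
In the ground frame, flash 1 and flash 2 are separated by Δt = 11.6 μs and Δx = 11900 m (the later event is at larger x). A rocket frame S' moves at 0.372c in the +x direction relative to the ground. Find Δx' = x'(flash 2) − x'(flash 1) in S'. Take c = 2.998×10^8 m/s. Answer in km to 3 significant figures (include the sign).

γ = 1/√(1 − 0.372²) = 1.0773
Δx' = γ(Δx − vΔt) = 1.0773 × (11900 m − 0.372×(2.998×10^8 m/s)×11.6×10^-6 s)
= 1.0773 × (10606 m) = 11.4 km

Δx' ≈ 11.4 km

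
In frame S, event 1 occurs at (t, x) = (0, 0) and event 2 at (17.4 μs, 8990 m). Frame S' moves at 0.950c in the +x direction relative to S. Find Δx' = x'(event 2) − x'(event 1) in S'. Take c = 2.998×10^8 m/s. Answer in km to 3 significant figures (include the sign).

γ = 1/√(1 − 0.950²) = 3.2026
Δx' = γ(Δx − vΔt) = 3.2026 × (8990 m − 0.950×(2.998×10^8 m/s)×17.4×10^-6 s)
= 3.2026 × (4034.3 m) = 12.9 km

Δx' ≈ 12.9 km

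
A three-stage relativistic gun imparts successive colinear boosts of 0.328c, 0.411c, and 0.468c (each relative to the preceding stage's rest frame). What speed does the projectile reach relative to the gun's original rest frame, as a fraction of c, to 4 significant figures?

u ≈ 0.8578c

Compose boost 2: (0.411 + 0.328)/(1 + 0.411×0.328) = 0.7390/1.13481 = 0.651211
Compose boost 3: (0.468 + 0.651211)/(1 + 0.468×0.651211) = 1.11921/1.30477 = 0.8578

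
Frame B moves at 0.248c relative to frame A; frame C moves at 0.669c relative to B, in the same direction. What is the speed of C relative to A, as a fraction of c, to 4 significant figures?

Compose boost 2: (0.669 + 0.248)/(1 + 0.669×0.248) = 0.9170/1.16591 = 0.7865

u ≈ 0.7865c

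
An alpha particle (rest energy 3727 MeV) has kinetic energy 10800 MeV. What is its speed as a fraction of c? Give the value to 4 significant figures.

γ = 1 + K/(m₀c²) = 1 + 10800/3727 = 3.89777
β = √(1 − 1/γ²) = 0.9665

β ≈ 0.9665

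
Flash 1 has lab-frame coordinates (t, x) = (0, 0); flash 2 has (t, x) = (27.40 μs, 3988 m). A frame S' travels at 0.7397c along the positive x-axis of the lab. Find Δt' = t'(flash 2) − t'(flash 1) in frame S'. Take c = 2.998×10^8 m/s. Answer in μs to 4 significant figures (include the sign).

Δt' ≈ 26.10 μs

γ = 1/√(1 − 0.7397²) = 1.48602
Δt' = γ(Δt − vΔx/c²) = 1.48602 × (27.40 μs − 0.7397×3988 m / (2.998×10^8 m/s))
= 1.48602 × (17.5604 μs) = 26.10 μs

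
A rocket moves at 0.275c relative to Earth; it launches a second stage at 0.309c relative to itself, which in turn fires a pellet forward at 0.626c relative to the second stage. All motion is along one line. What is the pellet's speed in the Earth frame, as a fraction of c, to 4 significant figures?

u ≈ 0.8708c

Compose boost 2: (0.309 + 0.275)/(1 + 0.309×0.275) = 0.5840/1.08498 = 0.538261
Compose boost 3: (0.626 + 0.538261)/(1 + 0.626×0.538261) = 1.16426/1.33695 = 0.8708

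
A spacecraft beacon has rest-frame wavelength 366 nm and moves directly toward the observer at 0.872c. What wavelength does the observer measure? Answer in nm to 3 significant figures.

Relativistic Doppler: λ_obs = λ_src √((1−β)/(1+β))
= 366 × √(0.12800/1.8720) = 366 × 0.26149 = 95.7 nm

λ_obs ≈ 95.7 nm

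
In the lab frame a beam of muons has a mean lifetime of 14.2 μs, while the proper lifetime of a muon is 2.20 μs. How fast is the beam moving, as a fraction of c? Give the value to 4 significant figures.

γ = Δt/τ₀ = 14.2/2.20 = 6.45455
β = √(1 − 1/γ²) = √(1 − 1/6.45455²) = 0.9879

β ≈ 0.9879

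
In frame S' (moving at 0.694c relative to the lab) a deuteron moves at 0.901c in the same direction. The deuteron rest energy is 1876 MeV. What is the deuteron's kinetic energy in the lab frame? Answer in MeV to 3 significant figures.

K ≈ 7890 MeV

u_lab = (0.901 + 0.694)/(1 + 0.901×0.694) = 0.981361
γ = 1/√(1 − 0.981361²) = 5.2036
K = (γ − 1)m₀c² = (5.2036 − 1) × 1876 = 4.2036 × 1876 = 7890 MeV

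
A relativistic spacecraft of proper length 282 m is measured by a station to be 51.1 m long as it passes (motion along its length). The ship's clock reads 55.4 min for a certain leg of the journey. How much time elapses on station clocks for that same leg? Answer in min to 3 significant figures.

Δt ≈ 306 min

Length contraction ⇒ γ = L₀/L = 282/51.1 = 5.5186
Time dilation: Δt = γτ₀ = 5.5186 × 55.4 min = 306 min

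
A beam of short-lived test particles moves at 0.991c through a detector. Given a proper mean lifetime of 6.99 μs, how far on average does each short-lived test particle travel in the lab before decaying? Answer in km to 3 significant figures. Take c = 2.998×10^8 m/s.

d ≈ 15.5 km

γ = 1/√(1 − 0.991²) = 7.4704
Dilated lifetime: Δt = γτ₀ = 7.4704 × 6.99 μs = 52.218 μs
d = vΔt = 0.991c × 52.218 μs = 2.9710×10^8 m/s × 5.2218×10^-5 s = 15.5 km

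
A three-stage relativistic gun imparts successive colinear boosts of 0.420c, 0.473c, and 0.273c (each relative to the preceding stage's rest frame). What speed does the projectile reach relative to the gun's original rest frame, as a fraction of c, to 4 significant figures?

u ≈ 0.8459c

Compose boost 2: (0.473 + 0.420)/(1 + 0.473×0.420) = 0.8930/1.19866 = 0.744999
Compose boost 3: (0.273 + 0.744999)/(1 + 0.273×0.744999) = 1.01800/1.20338 = 0.8459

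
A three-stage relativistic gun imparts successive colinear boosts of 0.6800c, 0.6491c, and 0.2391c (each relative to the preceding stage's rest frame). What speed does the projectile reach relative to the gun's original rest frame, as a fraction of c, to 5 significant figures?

Compose boost 2: (0.6491 + 0.6800)/(1 + 0.6491×0.6800) = 1.3291/1.441388 = 0.9220973
Compose boost 3: (0.2391 + 0.9220973)/(1 + 0.2391×0.9220973) = 1.161197/1.220473 = 0.95143

u ≈ 0.95143c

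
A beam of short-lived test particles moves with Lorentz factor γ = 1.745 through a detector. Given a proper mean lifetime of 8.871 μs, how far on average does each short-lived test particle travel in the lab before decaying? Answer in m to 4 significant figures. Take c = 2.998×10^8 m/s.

β = √(1 − 1/γ²) = √(1 − 1/1.745²) = 0.819509
Dilated lifetime: Δt = γτ₀ = 1.745 × 8.871 μs = 15.4799 μs
d = vΔt = 0.819509c × 15.4799 μs = 2.45689×10^8 m/s × 1.54799×10^-5 s = 3803 m

d ≈ 3803 m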